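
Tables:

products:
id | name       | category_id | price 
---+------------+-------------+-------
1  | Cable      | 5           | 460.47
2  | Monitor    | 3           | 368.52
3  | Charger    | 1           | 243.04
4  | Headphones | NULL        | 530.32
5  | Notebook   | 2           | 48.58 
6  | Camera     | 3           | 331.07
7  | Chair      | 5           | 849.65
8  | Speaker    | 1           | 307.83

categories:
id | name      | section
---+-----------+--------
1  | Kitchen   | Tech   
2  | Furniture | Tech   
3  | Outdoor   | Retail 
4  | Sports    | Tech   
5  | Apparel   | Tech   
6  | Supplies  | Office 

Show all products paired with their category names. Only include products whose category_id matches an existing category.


INNER JOIN keeps only products rows whose category_id matches an id in categories. Walk through each product:
  - product 1 (Cable): category_id=5 -> matches Apparel
  - product 2 (Monitor): category_id=3 -> matches Outdoor
  - product 3 (Charger): category_id=1 -> matches Kitchen
  - product 4 (Headphones): category_id=NULL, no match -> dropped
  - product 5 (Notebook): category_id=2 -> matches Furniture
  - product 6 (Camera): category_id=3 -> matches Outdoor
  - product 7 (Chair): category_id=5 -> matches Apparel
  - product 8 (Speaker): category_id=1 -> matches Kitchen
So 1 of 8 rows is dropped.

SQL:
SELECT a.name, b.name AS category
FROM products a
INNER JOIN categories b ON a.category_id = b.id

Result:
name     | category 
---------+----------
Cable    | Apparel  
Monitor  | Outdoor  
Charger  | Kitchen  
Notebook | Furniture
Camera   | Outdoor  
Chair    | Apparel  
Speaker  | Kitchen  


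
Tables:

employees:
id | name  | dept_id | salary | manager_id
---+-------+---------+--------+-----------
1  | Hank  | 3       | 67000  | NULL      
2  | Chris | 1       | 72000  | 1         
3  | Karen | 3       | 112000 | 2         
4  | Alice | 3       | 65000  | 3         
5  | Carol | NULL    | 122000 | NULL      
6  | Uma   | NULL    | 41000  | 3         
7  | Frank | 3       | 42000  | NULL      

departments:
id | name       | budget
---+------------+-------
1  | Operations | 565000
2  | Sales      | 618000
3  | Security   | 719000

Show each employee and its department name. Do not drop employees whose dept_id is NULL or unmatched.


LEFT JOIN keeps every row from employees (the left table); where dept_id has no match in departments, the department columns become NULL. Walk through each employee:
  - employee 1 (Hank): dept_id=3 -> matches Security
  - employee 2 (Chris): dept_id=1 -> matches Operations
  - employee 3 (Karen): dept_id=3 -> matches Security
  - employee 4 (Alice): dept_id=3 -> matches Security
  - employee 5 (Carol): dept_id=NULL, no match -> kept with NULL
  - employee 6 (Uma): dept_id=NULL, no match -> kept with NULL
  - employee 7 (Frank): dept_id=3 -> matches Security
All 7 rows appear; 2 have NULL department.

SQL:
SELECT a.name, b.name AS department
FROM employees a
LEFT JOIN departments b ON a.dept_id = b.id

Result:
name  | department
------+-----------
Hank  | Security  
Chris | Operations
Karen | Security  
Alice | Security  
Carol | NULL      
Uma   | NULL      
Frank | Security  


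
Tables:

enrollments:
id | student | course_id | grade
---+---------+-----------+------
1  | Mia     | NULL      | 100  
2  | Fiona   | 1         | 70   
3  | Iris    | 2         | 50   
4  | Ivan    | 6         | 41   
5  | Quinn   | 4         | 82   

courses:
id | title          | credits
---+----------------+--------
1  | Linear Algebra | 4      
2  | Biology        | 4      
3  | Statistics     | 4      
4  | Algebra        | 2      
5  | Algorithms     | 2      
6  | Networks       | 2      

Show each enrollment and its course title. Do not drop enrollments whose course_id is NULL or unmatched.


LEFT JOIN keeps every row from enrollments (the left table); where course_id has no match in courses, the course columns become NULL. Walk through each enrollment:
  - enrollment 1 (Mia): course_id=NULL, no match -> kept with NULL
  - enrollment 2 (Fiona): course_id=1 -> matches Linear Algebra
  - enrollment 3 (Iris): course_id=2 -> matches Biology
  - enrollment 4 (Ivan): course_id=6 -> matches Networks
  - enrollment 5 (Quinn): course_id=4 -> matches Algebra
All 5 rows appear; 1 has NULL course.

SQL:
SELECT a.student, b.title AS course
FROM enrollments a
LEFT JOIN courses b ON a.course_id = b.id

Result:
student | course        
--------+---------------
Mia     | NULL          
Fiona   | Linear Algebra
Iris    | Biology       
Ivan    | Networks      
Quinn   | Algebra       


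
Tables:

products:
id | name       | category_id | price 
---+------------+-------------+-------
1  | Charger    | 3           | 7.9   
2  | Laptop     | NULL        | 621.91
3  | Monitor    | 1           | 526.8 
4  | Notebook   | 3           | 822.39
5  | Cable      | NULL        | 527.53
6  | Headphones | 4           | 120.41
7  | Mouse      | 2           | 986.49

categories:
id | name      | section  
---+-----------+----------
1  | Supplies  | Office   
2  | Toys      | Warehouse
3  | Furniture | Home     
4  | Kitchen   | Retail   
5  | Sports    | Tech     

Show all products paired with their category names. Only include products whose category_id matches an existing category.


INNER JOIN keeps only products rows whose category_id matches an id in categories. Walk through each product:
  - product 1 (Charger): category_id=3 -> matches Furniture
  - product 2 (Laptop): category_id=NULL, no match -> dropped
  - product 3 (Monitor): category_id=1 -> matches Supplies
  - product 4 (Notebook): category_id=3 -> matches Furniture
  - product 5 (Cable): category_id=NULL, no match -> dropped
  - product 6 (Headphones): category_id=4 -> matches Kitchen
  - product 7 (Mouse): category_id=2 -> matches Toys
So 2 of 7 rows are dropped.

SQL:
SELECT a.name, b.name AS category
FROM products a
INNER JOIN categories b ON a.category_id = b.id

Result:
name       | category 
-----------+----------
Charger    | Furniture
Monitor    | Supplies 
Notebook   | Furniture
Headphones | Kitchen  
Mouse      | Toys     


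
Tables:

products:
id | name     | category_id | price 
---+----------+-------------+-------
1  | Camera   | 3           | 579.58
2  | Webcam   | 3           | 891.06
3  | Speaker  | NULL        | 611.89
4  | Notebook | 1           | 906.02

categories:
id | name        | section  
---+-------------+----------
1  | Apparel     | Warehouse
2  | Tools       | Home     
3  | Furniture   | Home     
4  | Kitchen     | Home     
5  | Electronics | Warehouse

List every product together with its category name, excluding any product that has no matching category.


INNER JOIN keeps only products rows whose category_id matches an id in categories. Walk through each product:
  - product 1 (Camera): category_id=3 -> matches Furniture
  - product 2 (Webcam): category_id=3 -> matches Furniture
  - product 3 (Speaker): category_id=NULL, no match -> dropped
  - product 4 (Notebook): category_id=1 -> matches Apparel
So 1 of 4 rows is dropped.

SQL:
SELECT a.name, b.name AS category
FROM products a
INNER JOIN categories b ON a.category_id = b.id

Result:
name     | category 
---------+----------
Camera   | Furniture
Webcam   | Furniture
Notebook | Apparel  


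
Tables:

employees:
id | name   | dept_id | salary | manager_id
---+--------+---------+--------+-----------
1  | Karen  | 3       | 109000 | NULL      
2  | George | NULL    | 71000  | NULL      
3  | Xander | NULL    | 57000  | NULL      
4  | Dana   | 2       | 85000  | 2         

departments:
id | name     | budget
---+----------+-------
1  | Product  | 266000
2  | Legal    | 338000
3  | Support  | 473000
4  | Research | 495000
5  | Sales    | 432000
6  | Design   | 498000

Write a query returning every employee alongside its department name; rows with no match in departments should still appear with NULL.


LEFT JOIN keeps every row from employees (the left table); where dept_id has no match in departments, the department columns become NULL. Walk through each employee:
  - employee 1 (Karen): dept_id=3 -> matches Support
  - employee 2 (George): dept_id=NULL, no match -> kept with NULL
  - employee 3 (Xander): dept_id=NULL, no match -> kept with NULL
  - employee 4 (Dana): dept_id=2 -> matches Legal
All 4 rows appear; 2 have NULL department.

SQL:
SELECT a.name, b.name AS department
FROM employees a
LEFT JOIN departments b ON a.dept_id = b.id

Result:
name   | department
-------+-----------
Karen  | Support   
George | NULL      
Xander | NULL      
Dana   | Legal     


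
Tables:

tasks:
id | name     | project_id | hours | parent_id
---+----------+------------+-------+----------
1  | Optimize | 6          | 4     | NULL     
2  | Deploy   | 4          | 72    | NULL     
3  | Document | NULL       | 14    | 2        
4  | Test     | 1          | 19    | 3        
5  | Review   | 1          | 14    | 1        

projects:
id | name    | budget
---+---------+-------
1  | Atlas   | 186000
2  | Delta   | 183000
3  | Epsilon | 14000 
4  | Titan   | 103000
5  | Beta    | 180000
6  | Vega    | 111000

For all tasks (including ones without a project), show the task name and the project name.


LEFT JOIN keeps every row from tasks (the left table); where project_id has no match in projects, the project columns become NULL. Walk through each task:
  - task 1 (Optimize): project_id=6 -> matches Vega
  - task 2 (Deploy): project_id=4 -> matches Titan
  - task 3 (Document): project_id=NULL, no match -> kept with NULL
  - task 4 (Test): project_id=1 -> matches Atlas
  - task 5 (Review): project_id=1 -> matches Atlas
All 5 rows appear; 1 has NULL project.

SQL:
SELECT a.name, b.name AS project
FROM tasks a
LEFT JOIN projects b ON a.project_id = b.id

Result:
name     | project
---------+--------
Optimize | Vega   
Deploy   | Titan  
Document | NULL   
Test     | Atlas  
Review   | Atlas  


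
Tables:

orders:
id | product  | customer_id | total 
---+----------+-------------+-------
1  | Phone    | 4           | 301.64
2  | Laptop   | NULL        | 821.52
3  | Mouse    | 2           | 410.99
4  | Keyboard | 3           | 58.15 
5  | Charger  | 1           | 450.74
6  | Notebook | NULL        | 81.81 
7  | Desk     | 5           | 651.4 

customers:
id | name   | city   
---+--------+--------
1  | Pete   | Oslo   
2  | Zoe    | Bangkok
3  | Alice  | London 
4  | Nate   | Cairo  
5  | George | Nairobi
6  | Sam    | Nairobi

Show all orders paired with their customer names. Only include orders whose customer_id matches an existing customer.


INNER JOIN keeps only orders rows whose customer_id matches an id in customers. Walk through each order:
  - order 1 (Phone): customer_id=4 -> matches Nate
  - order 2 (Laptop): customer_id=NULL, no match -> dropped
  - order 3 (Mouse): customer_id=2 -> matches Zoe
  - order 4 (Keyboard): customer_id=3 -> matches Alice
  - order 5 (Charger): customer_id=1 -> matches Pete
  - order 6 (Notebook): customer_id=NULL, no match -> dropped
  - order 7 (Desk): customer_id=5 -> matches George
So 2 of 7 rows are dropped.

SQL:
SELECT a.product, b.name AS customer
FROM orders a
INNER JOIN customers b ON a.customer_id = b.id

Result:
product  | customer
---------+---------
Phone    | Nate    
Mouse    | Zoe     
Keyboard | Alice   
Charger  | Pete    
Desk     | George  


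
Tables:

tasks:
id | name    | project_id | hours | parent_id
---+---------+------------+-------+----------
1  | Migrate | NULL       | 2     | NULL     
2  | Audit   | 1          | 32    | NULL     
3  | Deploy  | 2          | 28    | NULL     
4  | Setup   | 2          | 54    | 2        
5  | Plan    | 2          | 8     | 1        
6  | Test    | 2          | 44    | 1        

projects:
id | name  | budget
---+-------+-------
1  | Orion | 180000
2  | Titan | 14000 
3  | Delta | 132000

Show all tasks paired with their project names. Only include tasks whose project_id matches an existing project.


INNER JOIN keeps only tasks rows whose project_id matches an id in projects. Walk through each task:
  - task 1 (Migrate): project_id=NULL, no match -> dropped
  - task 2 (Audit): project_id=1 -> matches Orion
  - task 3 (Deploy): project_id=2 -> matches Titan
  - task 4 (Setup): project_id=2 -> matches Titan
  - task 5 (Plan): project_id=2 -> matches Titan
  - task 6 (Test): project_id=2 -> matches Titan
So 1 of 6 rows is dropped.

SQL:
SELECT a.name, b.name AS project
FROM tasks a
INNER JOIN projects b ON a.project_id = b.id

Result:
name   | project
-------+--------
Audit  | Orion  
Deploy | Titan  
Setup  | Titan  
Plan   | Titan  
Test   | Titan  


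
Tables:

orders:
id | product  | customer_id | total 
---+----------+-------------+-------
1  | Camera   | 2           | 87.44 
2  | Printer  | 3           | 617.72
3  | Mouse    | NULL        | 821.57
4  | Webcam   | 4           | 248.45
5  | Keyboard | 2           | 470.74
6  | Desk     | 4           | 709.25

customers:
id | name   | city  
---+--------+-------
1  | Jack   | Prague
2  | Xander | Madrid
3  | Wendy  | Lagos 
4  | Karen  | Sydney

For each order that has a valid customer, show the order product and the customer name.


INNER JOIN keeps only orders rows whose customer_id matches an id in customers. Walk through each order:
  - order 1 (Camera): customer_id=2 -> matches Xander
  - order 2 (Printer): customer_id=3 -> matches Wendy
  - order 3 (Mouse): customer_id=NULL, no match -> dropped
  - order 4 (Webcam): customer_id=4 -> matches Karen
  - order 5 (Keyboard): customer_id=2 -> matches Xander
  - order 6 (Desk): customer_id=4 -> matches Karen
So 1 of 6 rows is dropped.

SQL:
SELECT a.product, b.name AS customer
FROM orders a
INNER JOIN customers b ON a.customer_id = b.id

Result:
product  | customer
---------+---------
Camera   | Xander  
Printer  | Wendy   
Webcam   | Karen   
Keyboard | Xander  
Desk     | Karen   


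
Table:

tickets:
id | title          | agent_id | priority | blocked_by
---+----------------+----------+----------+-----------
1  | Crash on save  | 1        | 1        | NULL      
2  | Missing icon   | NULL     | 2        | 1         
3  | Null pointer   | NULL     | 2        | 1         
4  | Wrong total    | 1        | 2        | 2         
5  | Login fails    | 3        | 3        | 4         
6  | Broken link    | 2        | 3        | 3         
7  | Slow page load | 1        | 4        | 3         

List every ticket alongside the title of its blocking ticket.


This is a self-join: tickets is joined to a second copy of itself, matching each row's blocked_by to another row's id. Use LEFT JOIN so rows with blocked_by=NULL are kept.
  - ticket 1 (Crash on save): blocked_by=NULL -> NULL
  - ticket 2 (Missing icon): blocked_by=1 -> Crash on save
  - ticket 3 (Null pointer): blocked_by=1 -> Crash on save
  - ticket 4 (Wrong total): blocked_by=2 -> Missing icon
  - ticket 5 (Login fails): blocked_by=4 -> Wrong total
  - ticket 6 (Broken link): blocked_by=3 -> Null pointer
  - ticket 7 (Slow page load): blocked_by=3 -> Null pointer

SQL:
SELECT a.title AS item, b.title AS blocked_by
FROM tickets a
LEFT JOIN tickets b ON a.blocked_by = b.id

Result:
item           | blocked_by   
---------------+--------------
Crash on save  | NULL         
Missing icon   | Crash on save
Null pointer   | Crash on save
Wrong total    | Missing icon 
Login fails    | Wrong total  
Broken link    | Null pointer 
Slow page load | Null pointer 


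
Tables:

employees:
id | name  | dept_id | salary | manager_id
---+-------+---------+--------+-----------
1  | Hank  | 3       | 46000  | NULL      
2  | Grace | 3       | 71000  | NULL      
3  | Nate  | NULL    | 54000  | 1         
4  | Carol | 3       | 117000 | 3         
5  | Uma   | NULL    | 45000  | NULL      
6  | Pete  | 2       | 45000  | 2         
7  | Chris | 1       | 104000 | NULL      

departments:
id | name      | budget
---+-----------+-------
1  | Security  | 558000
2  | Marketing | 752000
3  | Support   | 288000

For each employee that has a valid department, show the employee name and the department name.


INNER JOIN keeps only employees rows whose dept_id matches an id in departments. Walk through each employee:
  - employee 1 (Hank): dept_id=3 -> matches Support
  - employee 2 (Grace): dept_id=3 -> matches Support
  - employee 3 (Nate): dept_id=NULL, no match -> dropped
  - employee 4 (Carol): dept_id=3 -> matches Support
  - employee 5 (Uma): dept_id=NULL, no match -> dropped
  - employee 6 (Pete): dept_id=2 -> matches Marketing
  - employee 7 (Chris): dept_id=1 -> matches Security
So 2 of 7 rows are dropped.

SQL:
SELECT a.name, b.name AS department
FROM employees a
INNER JOIN departments b ON a.dept_id = b.id

Result:
name  | department
------+-----------
Hank  | Support   
Grace | Support   
Carol | Support   
Pete  | Marketing 
Chris | Security  


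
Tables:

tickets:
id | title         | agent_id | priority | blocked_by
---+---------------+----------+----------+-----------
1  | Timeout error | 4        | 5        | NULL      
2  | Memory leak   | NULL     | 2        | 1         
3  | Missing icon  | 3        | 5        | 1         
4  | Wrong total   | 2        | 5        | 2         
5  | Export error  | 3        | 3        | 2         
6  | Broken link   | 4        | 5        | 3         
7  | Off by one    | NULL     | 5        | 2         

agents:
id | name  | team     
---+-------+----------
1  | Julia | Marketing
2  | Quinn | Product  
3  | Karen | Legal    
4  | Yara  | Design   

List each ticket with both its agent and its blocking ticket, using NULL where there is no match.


Two LEFT JOINs from the same base table tickets: one to agents via agent_id, one to tickets itself via blocked_by. Both are LEFT so every ticket is preserved.
Match against agents:
  - ticket 1 (Timeout error): agent_id=4 -> matches Yara
  - ticket 2 (Memory leak): agent_id=NULL, no match -> kept with NULL
  - ticket 3 (Missing icon): agent_id=3 -> matches Karen
  - ticket 4 (Wrong total): agent_id=2 -> matches Quinn
  - ticket 5 (Export error): agent_id=3 -> matches Karen
  - ticket 6 (Broken link): agent_id=4 -> matches Yara
  - ticket 7 (Off by one): agent_id=NULL, no match -> kept with NULL
Match against tickets (self):
  - ticket 1 (Timeout error): blocked_by=NULL -> NULL
  - ticket 2 (Memory leak): blocked_by=1 -> Timeout error
  - ticket 3 (Missing icon): blocked_by=1 -> Timeout error
  - ticket 4 (Wrong total): blocked_by=2 -> Memory leak
  - ticket 5 (Export error): blocked_by=2 -> Memory leak
  - ticket 6 (Broken link): blocked_by=3 -> Missing icon
  - ticket 7 (Off by one): blocked_by=2 -> Memory leak

SQL:
SELECT a.title, b.name AS agent, c.title AS blocked_by
FROM tickets a
LEFT JOIN agents b ON a.agent_id = b.id
LEFT JOIN tickets c ON a.blocked_by = c.id

Result:
title         | agent | blocked_by   
--------------+-------+--------------
Timeout error | Yara  | NULL         
Memory leak   | NULL  | Timeout error
Missing icon  | Karen | Timeout error
Wrong total   | Quinn | Memory leak  
Export error  | Karen | Memory leak  
Broken link   | Yara  | Missing icon 
Off by one    | NULL  | Memory leak  


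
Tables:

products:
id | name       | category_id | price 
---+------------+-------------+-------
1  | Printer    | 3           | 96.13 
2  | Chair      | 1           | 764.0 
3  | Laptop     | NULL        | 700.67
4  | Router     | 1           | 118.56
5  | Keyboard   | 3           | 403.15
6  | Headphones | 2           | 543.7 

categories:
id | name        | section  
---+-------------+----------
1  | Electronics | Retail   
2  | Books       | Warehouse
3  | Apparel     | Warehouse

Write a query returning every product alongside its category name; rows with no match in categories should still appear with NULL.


LEFT JOIN keeps every row from products (the left table); where category_id has no match in categories, the category columns become NULL. Walk through each product:
  - product 1 (Printer): category_id=3 -> matches Apparel
  - product 2 (Chair): category_id=1 -> matches Electronics
  - product 3 (Laptop): category_id=NULL, no match -> kept with NULL
  - product 4 (Router): category_id=1 -> matches Electronics
  - product 5 (Keyboard): category_id=3 -> matches Apparel
  - product 6 (Headphones): category_id=2 -> matches Books
All 6 rows appear; 1 has NULL category.

SQL:
SELECT a.name, b.name AS category
FROM products a
LEFT JOIN categories b ON a.category_id = b.id

Result:
name       | category   
-----------+------------
Printer    | Apparel    
Chair      | Electronics
Laptop     | NULL       
Router     | Electronics
Keyboard   | Apparel    
Headphones | Books      


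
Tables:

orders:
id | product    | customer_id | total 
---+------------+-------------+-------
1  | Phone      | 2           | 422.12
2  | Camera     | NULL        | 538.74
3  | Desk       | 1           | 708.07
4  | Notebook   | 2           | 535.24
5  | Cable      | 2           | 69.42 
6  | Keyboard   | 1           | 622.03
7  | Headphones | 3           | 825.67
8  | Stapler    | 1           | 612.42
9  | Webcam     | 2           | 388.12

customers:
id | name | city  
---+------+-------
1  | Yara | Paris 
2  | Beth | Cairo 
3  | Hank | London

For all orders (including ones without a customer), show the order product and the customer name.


LEFT JOIN keeps every row from orders (the left table); where customer_id has no match in customers, the customer columns become NULL. Walk through each order:
  - order 1 (Phone): customer_id=2 -> matches Beth
  - order 2 (Camera): customer_id=NULL, no match -> kept with NULL
  - order 3 (Desk): customer_id=1 -> matches Yara
  - order 4 (Notebook): customer_id=2 -> matches Beth
  - order 5 (Cable): customer_id=2 -> matches Beth
  - order 6 (Keyboard): customer_id=1 -> matches Yara
  - order 7 (Headphones): customer_id=3 -> matches Hank
  - order 8 (Stapler): customer_id=1 -> matches Yara
  - order 9 (Webcam): customer_id=2 -> matches Beth
All 9 rows appear; 1 has NULL customer.

SQL:
SELECT a.product, b.name AS customer
FROM orders a
LEFT JOIN customers b ON a.customer_id = b.id

Result:
product    | customer
-----------+---------
Phone      | Beth    
Camera     | NULL    
Desk       | Yara    
Notebook   | Beth    
Cable      | Beth    
Keyboard   | Yara    
Headphones | Hank    
Stapler    | Yara    
Webcam     | Beth    


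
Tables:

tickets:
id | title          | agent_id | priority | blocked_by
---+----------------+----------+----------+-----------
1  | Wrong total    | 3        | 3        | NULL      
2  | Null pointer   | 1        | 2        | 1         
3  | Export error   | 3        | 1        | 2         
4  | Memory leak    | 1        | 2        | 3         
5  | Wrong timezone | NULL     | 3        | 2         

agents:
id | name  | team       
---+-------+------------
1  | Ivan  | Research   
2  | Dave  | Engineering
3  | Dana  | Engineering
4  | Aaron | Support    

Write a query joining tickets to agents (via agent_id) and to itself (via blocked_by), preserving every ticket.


Two LEFT JOINs from the same base table tickets: one to agents via agent_id, one to tickets itself via blocked_by. Both are LEFT so every ticket is preserved.
Match against agents:
  - ticket 1 (Wrong total): agent_id=3 -> matches Dana
  - ticket 2 (Null pointer): agent_id=1 -> matches Ivan
  - ticket 3 (Export error): agent_id=3 -> matches Dana
  - ticket 4 (Memory leak): agent_id=1 -> matches Ivan
  - ticket 5 (Wrong timezone): agent_id=NULL, no match -> kept with NULL
Match against tickets (self):
  - ticket 1 (Wrong total): blocked_by=NULL -> NULL
  - ticket 2 (Null pointer): blocked_by=1 -> Wrong total
  - ticket 3 (Export error): blocked_by=2 -> Null pointer
  - ticket 4 (Memory leak): blocked_by=3 -> Export error
  - ticket 5 (Wrong timezone): blocked_by=2 -> Null pointer

SQL:
SELECT a.title, b.name AS agent, c.title AS blocked_by
FROM tickets a
LEFT JOIN agents b ON a.agent_id = b.id
LEFT JOIN tickets c ON a.blocked_by = c.id

Result:
title          | agent | blocked_by  
---------------+-------+-------------
Wrong total    | Dana  | NULL        
Null pointer   | Ivan  | Wrong total 
Export error   | Dana  | Null pointer
Memory leak    | Ivan  | Export error
Wrong timezone | NULL  | Null pointer


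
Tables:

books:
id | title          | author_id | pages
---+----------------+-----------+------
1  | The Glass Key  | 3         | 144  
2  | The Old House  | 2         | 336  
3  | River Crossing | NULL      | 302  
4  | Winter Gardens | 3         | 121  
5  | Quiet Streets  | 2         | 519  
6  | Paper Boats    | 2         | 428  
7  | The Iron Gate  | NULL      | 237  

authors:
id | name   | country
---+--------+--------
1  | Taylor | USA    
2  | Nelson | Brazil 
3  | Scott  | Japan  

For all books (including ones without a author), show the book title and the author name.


LEFT JOIN keeps every row from books (the left table); where author_id has no match in authors, the author columns become NULL. Walk through each book:
  - book 1 (The Glass Key): author_id=3 -> matches Scott
  - book 2 (The Old House): author_id=2 -> matches Nelson
  - book 3 (River Crossing): author_id=NULL, no match -> kept with NULL
  - book 4 (Winter Gardens): author_id=3 -> matches Scott
  - book 5 (Quiet Streets): author_id=2 -> matches Nelson
  - book 6 (Paper Boats): author_id=2 -> matches Nelson
  - book 7 (The Iron Gate): author_id=NULL, no match -> kept with NULL
All 7 rows appear; 2 have NULL author.

SQL:
SELECT a.title, b.name AS author
FROM books a
LEFT JOIN authors b ON a.author_id = b.id

Result:
title          | author
---------------+-------
The Glass Key  | Scott 
The Old House  | Nelson
River Crossing | NULL  
Winter Gardens | Scott 
Quiet Streets  | Nelson
Paper Boats    | Nelson
The Iron Gate  | NULL  


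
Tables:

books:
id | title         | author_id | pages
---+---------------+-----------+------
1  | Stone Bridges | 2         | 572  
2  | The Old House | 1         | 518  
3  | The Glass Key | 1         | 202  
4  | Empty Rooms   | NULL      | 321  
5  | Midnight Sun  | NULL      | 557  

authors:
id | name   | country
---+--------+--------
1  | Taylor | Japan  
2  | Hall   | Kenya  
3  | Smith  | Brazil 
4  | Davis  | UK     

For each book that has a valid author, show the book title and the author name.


INNER JOIN keeps only books rows whose author_id matches an id in authors. Walk through each book:
  - book 1 (Stone Bridges): author_id=2 -> matches Hall
  - book 2 (The Old House): author_id=1 -> matches Taylor
  - book 3 (The Glass Key): author_id=1 -> matches Taylor
  - book 4 (Empty Rooms): author_id=NULL, no match -> dropped
  - book 5 (Midnight Sun): author_id=NULL, no match -> dropped
So 2 of 5 rows are dropped.

SQL:
SELECT a.title, b.name AS author
FROM books a
INNER JOIN authors b ON a.author_id = b.id

Result:
title         | author
--------------+-------
Stone Bridges | Hall  
The Old House | Taylor
The Glass Key | Taylor


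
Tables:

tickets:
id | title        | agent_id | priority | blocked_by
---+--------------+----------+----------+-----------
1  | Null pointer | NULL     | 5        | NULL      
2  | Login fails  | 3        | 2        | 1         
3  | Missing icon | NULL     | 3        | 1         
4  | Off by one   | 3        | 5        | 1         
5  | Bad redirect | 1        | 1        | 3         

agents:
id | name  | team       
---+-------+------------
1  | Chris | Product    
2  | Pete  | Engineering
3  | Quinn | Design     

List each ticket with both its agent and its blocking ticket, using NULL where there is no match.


Two LEFT JOINs from the same base table tickets: one to agents via agent_id, one to tickets itself via blocked_by. Both are LEFT so every ticket is preserved.
Match against agents:
  - ticket 1 (Null pointer): agent_id=NULL, no match -> kept with NULL
  - ticket 2 (Login fails): agent_id=3 -> matches Quinn
  - ticket 3 (Missing icon): agent_id=NULL, no match -> kept with NULL
  - ticket 4 (Off by one): agent_id=3 -> matches Quinn
  - ticket 5 (Bad redirect): agent_id=1 -> matches Chris
Match against tickets (self):
  - ticket 1 (Null pointer): blocked_by=NULL -> NULL
  - ticket 2 (Login fails): blocked_by=1 -> Null pointer
  - ticket 3 (Missing icon): blocked_by=1 -> Null pointer
  - ticket 4 (Off by one): blocked_by=1 -> Null pointer
  - ticket 5 (Bad redirect): blocked_by=3 -> Missing icon

SQL:
SELECT a.title, b.name AS agent, c.title AS blocked_by
FROM tickets a
LEFT JOIN agents b ON a.agent_id = b.id
LEFT JOIN tickets c ON a.blocked_by = c.id

Result:
title        | agent | blocked_by  
-------------+-------+-------------
Null pointer | NULL  | NULL        
Login fails  | Quinn | Null pointer
Missing icon | NULL  | Null pointer
Off by one   | Quinn | Null pointer
Bad redirect | Chris | Missing icon


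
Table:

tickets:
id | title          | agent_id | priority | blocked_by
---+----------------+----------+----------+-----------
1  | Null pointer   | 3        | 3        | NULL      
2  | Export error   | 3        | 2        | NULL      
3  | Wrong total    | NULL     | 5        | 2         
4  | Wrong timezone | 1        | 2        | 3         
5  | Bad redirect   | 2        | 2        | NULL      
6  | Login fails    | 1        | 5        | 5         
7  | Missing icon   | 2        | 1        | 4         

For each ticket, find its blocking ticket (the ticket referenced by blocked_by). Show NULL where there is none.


This is a self-join: tickets is joined to a second copy of itself, matching each row's blocked_by to another row's id. Use LEFT JOIN so rows with blocked_by=NULL are kept.
  - ticket 1 (Null pointer): blocked_by=NULL -> NULL
  - ticket 2 (Export error): blocked_by=NULL -> NULL
  - ticket 3 (Wrong total): blocked_by=2 -> Export error
  - ticket 4 (Wrong timezone): blocked_by=3 -> Wrong total
  - ticket 5 (Bad redirect): blocked_by=NULL -> NULL
  - ticket 6 (Login fails): blocked_by=5 -> Bad redirect
  - ticket 7 (Missing icon): blocked_by=4 -> Wrong timezone

SQL:
SELECT a.title AS item, b.title AS blocked_by
FROM tickets a
LEFT JOIN tickets b ON a.blocked_by = b.id

Result:
item           | blocked_by    
---------------+---------------
Null pointer   | NULL          
Export error   | NULL          
Wrong total    | Export error  
Wrong timezone | Wrong total   
Bad redirect   | NULL          
Login fails    | Bad redirect  
Missing icon   | Wrong timezone


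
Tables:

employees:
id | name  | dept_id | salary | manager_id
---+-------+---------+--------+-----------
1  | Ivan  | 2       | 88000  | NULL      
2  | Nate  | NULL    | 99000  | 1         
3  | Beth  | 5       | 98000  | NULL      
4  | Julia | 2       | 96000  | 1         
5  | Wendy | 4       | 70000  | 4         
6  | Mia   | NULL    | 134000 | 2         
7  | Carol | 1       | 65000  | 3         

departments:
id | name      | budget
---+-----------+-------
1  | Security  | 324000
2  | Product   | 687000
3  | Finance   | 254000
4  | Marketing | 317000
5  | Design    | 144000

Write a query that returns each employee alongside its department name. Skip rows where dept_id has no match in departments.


INNER JOIN keeps only employees rows whose dept_id matches an id in departments. Walk through each employee:
  - employee 1 (Ivan): dept_id=2 -> matches Product
  - employee 2 (Nate): dept_id=NULL, no match -> dropped
  - employee 3 (Beth): dept_id=5 -> matches Design
  - employee 4 (Julia): dept_id=2 -> matches Product
  - employee 5 (Wendy): dept_id=4 -> matches Marketing
  - employee 6 (Mia): dept_id=NULL, no match -> dropped
  - employee 7 (Carol): dept_id=1 -> matches Security
So 2 of 7 rows are dropped.

SQL:
SELECT a.name, b.name AS department
FROM employees a
INNER JOIN departments b ON a.dept_id = b.id

Result:
name  | department
------+-----------
Ivan  | Product   
Beth  | Design    
Julia | Product   
Wendy | Marketing 
Carol | Security  


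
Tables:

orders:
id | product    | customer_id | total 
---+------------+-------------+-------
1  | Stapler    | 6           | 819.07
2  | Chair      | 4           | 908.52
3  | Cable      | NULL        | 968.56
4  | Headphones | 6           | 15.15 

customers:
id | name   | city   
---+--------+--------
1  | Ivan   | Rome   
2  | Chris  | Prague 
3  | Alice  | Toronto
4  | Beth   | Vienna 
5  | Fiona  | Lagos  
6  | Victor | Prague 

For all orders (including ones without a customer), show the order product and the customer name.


LEFT JOIN keeps every row from orders (the left table); where customer_id has no match in customers, the customer columns become NULL. Walk through each order:
  - order 1 (Stapler): customer_id=6 -> matches Victor
  - order 2 (Chair): customer_id=4 -> matches Beth
  - order 3 (Cable): customer_id=NULL, no match -> kept with NULL
  - order 4 (Headphones): customer_id=6 -> matches Victor
All 4 rows appear; 1 has NULL customer.

SQL:
SELECT a.product, b.name AS customer
FROM orders a
LEFT JOIN customers b ON a.customer_id = b.id

Result:
product    | customer
-----------+---------
Stapler    | Victor  
Chair      | Beth    
Cable      | NULL    
Headphones | Victor  


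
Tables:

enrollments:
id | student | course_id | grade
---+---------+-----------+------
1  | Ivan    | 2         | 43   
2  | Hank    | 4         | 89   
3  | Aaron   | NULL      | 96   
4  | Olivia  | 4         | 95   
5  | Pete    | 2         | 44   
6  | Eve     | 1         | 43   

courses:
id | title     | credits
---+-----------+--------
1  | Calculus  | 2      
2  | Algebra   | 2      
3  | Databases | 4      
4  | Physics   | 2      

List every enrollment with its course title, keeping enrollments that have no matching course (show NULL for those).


LEFT JOIN keeps every row from enrollments (the left table); where course_id has no match in courses, the course columns become NULL. Walk through each enrollment:
  - enrollment 1 (Ivan): course_id=2 -> matches Algebra
  - enrollment 2 (Hank): course_id=4 -> matches Physics
  - enrollment 3 (Aaron): course_id=NULL, no match -> kept with NULL
  - enrollment 4 (Olivia): course_id=4 -> matches Physics
  - enrollment 5 (Pete): course_id=2 -> matches Algebra
  - enrollment 6 (Eve): course_id=1 -> matches Calculus
All 6 rows appear; 1 has NULL course.

SQL:
SELECT a.student, b.title AS course
FROM enrollments a
LEFT JOIN courses b ON a.course_id = b.id

Result:
student | course  
--------+---------
Ivan    | Algebra 
Hank    | Physics 
Aaron   | NULL    
Olivia  | Physics 
Pete    | Algebra 
Eve     | Calculus


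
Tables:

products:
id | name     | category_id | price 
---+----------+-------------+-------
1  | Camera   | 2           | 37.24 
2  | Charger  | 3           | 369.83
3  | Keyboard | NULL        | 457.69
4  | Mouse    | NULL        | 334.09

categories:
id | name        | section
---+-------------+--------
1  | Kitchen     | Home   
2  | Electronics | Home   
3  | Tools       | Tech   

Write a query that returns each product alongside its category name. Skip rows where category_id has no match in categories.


INNER JOIN keeps only products rows whose category_id matches an id in categories. Walk through each product:
  - product 1 (Camera): category_id=2 -> matches Electronics
  - product 2 (Charger): category_id=3 -> matches Tools
  - product 3 (Keyboard): category_id=NULL, no match -> dropped
  - product 4 (Mouse): category_id=NULL, no match -> dropped
So 2 of 4 rows are dropped.

SQL:
SELECT a.name, b.name AS category
FROM products a
INNER JOIN categories b ON a.category_id = b.id

Result:
name    | category   
--------+------------
Camera  | Electronics
Charger | Tools      


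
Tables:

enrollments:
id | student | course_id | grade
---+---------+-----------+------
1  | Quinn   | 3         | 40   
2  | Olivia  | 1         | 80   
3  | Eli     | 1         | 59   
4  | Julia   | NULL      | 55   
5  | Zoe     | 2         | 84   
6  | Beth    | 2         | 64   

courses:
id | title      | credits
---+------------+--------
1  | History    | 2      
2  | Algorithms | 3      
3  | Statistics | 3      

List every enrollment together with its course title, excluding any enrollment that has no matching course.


INNER JOIN keeps only enrollments rows whose course_id matches an id in courses. Walk through each enrollment:
  - enrollment 1 (Quinn): course_id=3 -> matches Statistics
  - enrollment 2 (Olivia): course_id=1 -> matches History
  - enrollment 3 (Eli): course_id=1 -> matches History
  - enrollment 4 (Julia): course_id=NULL, no match -> dropped
  - enrollment 5 (Zoe): course_id=2 -> matches Algorithms
  - enrollment 6 (Beth): course_id=2 -> matches Algorithms
So 1 of 6 rows is dropped.

SQL:
SELECT a.student, b.title AS course
FROM enrollments a
INNER JOIN courses b ON a.course_id = b.id

Result:
student | course    
--------+-----------
Quinn   | Statistics
Olivia  | History   
Eli     | History   
Zoe     | Algorithms
Beth    | Algorithms


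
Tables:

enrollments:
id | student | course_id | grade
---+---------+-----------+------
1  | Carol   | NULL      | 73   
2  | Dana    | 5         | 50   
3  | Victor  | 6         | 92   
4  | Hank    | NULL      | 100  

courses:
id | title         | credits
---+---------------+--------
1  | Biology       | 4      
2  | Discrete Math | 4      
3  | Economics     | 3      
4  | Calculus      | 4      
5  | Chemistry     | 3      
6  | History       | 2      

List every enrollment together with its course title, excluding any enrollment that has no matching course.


INNER JOIN keeps only enrollments rows whose course_id matches an id in courses. Walk through each enrollment:
  - enrollment 1 (Carol): course_id=NULL, no match -> dropped
  - enrollment 2 (Dana): course_id=5 -> matches Chemistry
  - enrollment 3 (Victor): course_id=6 -> matches History
  - enrollment 4 (Hank): course_id=NULL, no match -> dropped
So 2 of 4 rows are dropped.

SQL:
SELECT a.student, b.title AS course
FROM enrollments a
INNER JOIN courses b ON a.course_id = b.id

Result:
student | course   
--------+----------
Dana    | Chemistry
Victor  | History  


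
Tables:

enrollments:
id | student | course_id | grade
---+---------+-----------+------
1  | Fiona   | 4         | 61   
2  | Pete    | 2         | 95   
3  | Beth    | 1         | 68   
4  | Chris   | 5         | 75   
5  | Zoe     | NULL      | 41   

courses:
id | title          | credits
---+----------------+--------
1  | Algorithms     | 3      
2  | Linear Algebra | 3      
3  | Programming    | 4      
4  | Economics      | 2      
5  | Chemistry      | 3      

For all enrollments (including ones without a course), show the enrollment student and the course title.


LEFT JOIN keeps every row from enrollments (the left table); where course_id has no match in courses, the course columns become NULL. Walk through each enrollment:
  - enrollment 1 (Fiona): course_id=4 -> matches Economics
  - enrollment 2 (Pete): course_id=2 -> matches Linear Algebra
  - enrollment 3 (Beth): course_id=1 -> matches Algorithms
  - enrollment 4 (Chris): course_id=5 -> matches Chemistry
  - enrollment 5 (Zoe): course_id=NULL, no match -> kept with NULL
All 5 rows appear; 1 has NULL course.

SQL:
SELECT a.student, b.title AS course
FROM enrollments a
LEFT JOIN courses b ON a.course_id = b.id

Result:
student | course        
--------+---------------
Fiona   | Economics     
Pete    | Linear Algebra
Beth    | Algorithms    
Chris   | Chemistry     
Zoe     | NULL          


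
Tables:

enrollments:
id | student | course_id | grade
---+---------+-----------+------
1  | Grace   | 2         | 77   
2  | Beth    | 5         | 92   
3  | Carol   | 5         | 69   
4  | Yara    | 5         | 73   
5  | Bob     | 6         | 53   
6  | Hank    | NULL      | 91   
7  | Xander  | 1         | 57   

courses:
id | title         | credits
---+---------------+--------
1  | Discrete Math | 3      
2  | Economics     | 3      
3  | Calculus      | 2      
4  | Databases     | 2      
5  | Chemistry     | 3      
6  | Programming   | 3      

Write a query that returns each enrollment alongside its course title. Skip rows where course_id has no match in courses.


INNER JOIN keeps only enrollments rows whose course_id matches an id in courses. Walk through each enrollment:
  - enrollment 1 (Grace): course_id=2 -> matches Economics
  - enrollment 2 (Beth): course_id=5 -> matches Chemistry
  - enrollment 3 (Carol): course_id=5 -> matches Chemistry
  - enrollment 4 (Yara): course_id=5 -> matches Chemistry
  - enrollment 5 (Bob): course_id=6 -> matches Programming
  - enrollment 6 (Hank): course_id=NULL, no match -> dropped
  - enrollment 7 (Xander): course_id=1 -> matches Discrete Math
So 1 of 7 rows is dropped.

SQL:
SELECT a.student, b.title AS course
FROM enrollments a
INNER JOIN courses b ON a.course_id = b.id

Result:
student | course       
--------+--------------
Grace   | Economics    
Beth    | Chemistry    
Carol   | Chemistry    
Yara    | Chemistry    
Bob     | Programming  
Xander  | Discrete Math
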